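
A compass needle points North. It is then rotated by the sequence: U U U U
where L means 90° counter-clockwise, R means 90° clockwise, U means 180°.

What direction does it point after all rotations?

Start: North
  U (U-turn (180°)) -> South
  U (U-turn (180°)) -> North
  U (U-turn (180°)) -> South
  U (U-turn (180°)) -> North
Final: North

Answer: Final heading: North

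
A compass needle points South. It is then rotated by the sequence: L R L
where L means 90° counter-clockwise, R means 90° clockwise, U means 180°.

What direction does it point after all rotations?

Start: South
  L (left (90° counter-clockwise)) -> East
  R (right (90° clockwise)) -> South
  L (left (90° counter-clockwise)) -> East
Final: East

Answer: Final heading: East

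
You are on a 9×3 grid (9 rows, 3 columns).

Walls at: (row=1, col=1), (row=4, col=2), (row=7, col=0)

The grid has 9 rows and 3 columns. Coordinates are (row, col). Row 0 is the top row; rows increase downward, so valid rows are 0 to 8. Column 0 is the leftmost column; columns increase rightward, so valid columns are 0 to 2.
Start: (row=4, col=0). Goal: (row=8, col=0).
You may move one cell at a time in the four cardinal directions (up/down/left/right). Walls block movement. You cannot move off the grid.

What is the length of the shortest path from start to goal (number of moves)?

Answer: Shortest path length: 6

Derivation:
BFS from (row=4, col=0) until reaching (row=8, col=0):
  Distance 0: (row=4, col=0)
  Distance 1: (row=3, col=0), (row=4, col=1), (row=5, col=0)
  Distance 2: (row=2, col=0), (row=3, col=1), (row=5, col=1), (row=6, col=0)
  Distance 3: (row=1, col=0), (row=2, col=1), (row=3, col=2), (row=5, col=2), (row=6, col=1)
  Distance 4: (row=0, col=0), (row=2, col=2), (row=6, col=2), (row=7, col=1)
  Distance 5: (row=0, col=1), (row=1, col=2), (row=7, col=2), (row=8, col=1)
  Distance 6: (row=0, col=2), (row=8, col=0), (row=8, col=2)  <- goal reached here
One shortest path (6 moves): (row=4, col=0) -> (row=4, col=1) -> (row=5, col=1) -> (row=6, col=1) -> (row=7, col=1) -> (row=8, col=1) -> (row=8, col=0)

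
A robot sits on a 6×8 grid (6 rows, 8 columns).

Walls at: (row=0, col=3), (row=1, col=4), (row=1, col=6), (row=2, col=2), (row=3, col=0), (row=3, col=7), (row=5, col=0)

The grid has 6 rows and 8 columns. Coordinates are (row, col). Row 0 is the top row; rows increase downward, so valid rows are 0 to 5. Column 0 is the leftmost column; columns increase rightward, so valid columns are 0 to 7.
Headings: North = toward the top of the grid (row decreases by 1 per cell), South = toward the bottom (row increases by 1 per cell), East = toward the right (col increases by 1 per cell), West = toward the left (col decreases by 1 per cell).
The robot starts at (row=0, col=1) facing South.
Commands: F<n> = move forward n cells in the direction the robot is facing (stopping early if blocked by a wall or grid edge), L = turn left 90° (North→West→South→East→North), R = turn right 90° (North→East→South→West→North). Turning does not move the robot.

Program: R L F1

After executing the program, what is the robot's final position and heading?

Start: (row=0, col=1), facing South
  R: turn right, now facing West
  L: turn left, now facing South
  F1: move forward 1, now at (row=1, col=1)
Final: (row=1, col=1), facing South

Answer: Final position: (row=1, col=1), facing South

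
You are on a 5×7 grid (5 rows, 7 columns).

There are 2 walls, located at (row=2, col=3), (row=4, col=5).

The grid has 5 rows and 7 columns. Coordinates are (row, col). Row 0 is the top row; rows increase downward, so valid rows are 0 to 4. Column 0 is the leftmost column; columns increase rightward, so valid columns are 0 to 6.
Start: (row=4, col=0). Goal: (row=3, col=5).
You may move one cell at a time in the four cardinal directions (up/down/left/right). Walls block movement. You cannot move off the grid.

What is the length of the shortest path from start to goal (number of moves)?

Answer: Shortest path length: 6

Derivation:
BFS from (row=4, col=0) until reaching (row=3, col=5):
  Distance 0: (row=4, col=0)
  Distance 1: (row=3, col=0), (row=4, col=1)
  Distance 2: (row=2, col=0), (row=3, col=1), (row=4, col=2)
  Distance 3: (row=1, col=0), (row=2, col=1), (row=3, col=2), (row=4, col=3)
  Distance 4: (row=0, col=0), (row=1, col=1), (row=2, col=2), (row=3, col=3), (row=4, col=4)
  Distance 5: (row=0, col=1), (row=1, col=2), (row=3, col=4)
  Distance 6: (row=0, col=2), (row=1, col=3), (row=2, col=4), (row=3, col=5)  <- goal reached here
One shortest path (6 moves): (row=4, col=0) -> (row=4, col=1) -> (row=4, col=2) -> (row=4, col=3) -> (row=4, col=4) -> (row=3, col=4) -> (row=3, col=5)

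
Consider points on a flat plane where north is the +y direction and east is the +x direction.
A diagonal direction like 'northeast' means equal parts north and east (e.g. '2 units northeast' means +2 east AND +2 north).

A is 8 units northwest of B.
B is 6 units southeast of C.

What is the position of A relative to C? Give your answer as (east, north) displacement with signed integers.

Place C at the origin (east=0, north=0).
  B is 6 units southeast of C: delta (east=+6, north=-6); B at (east=6, north=-6).
  A is 8 units northwest of B: delta (east=-8, north=+8); A at (east=-2, north=2).
Therefore A relative to C: (east=-2, north=2).

Answer: A is at (east=-2, north=2) relative to C.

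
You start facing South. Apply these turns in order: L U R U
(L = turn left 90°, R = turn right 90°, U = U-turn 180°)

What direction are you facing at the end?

Start: South
  L (left (90° counter-clockwise)) -> East
  U (U-turn (180°)) -> West
  R (right (90° clockwise)) -> North
  U (U-turn (180°)) -> South
Final: South

Answer: Final heading: South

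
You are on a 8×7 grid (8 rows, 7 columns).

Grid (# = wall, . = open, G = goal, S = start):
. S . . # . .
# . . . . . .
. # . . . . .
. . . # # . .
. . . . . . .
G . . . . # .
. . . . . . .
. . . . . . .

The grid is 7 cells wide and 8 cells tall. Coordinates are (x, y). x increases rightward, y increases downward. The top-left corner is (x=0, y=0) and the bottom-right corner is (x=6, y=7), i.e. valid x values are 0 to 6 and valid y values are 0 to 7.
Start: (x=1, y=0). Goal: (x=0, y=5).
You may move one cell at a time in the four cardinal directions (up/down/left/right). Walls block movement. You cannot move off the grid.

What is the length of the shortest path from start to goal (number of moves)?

BFS from (x=1, y=0) until reaching (x=0, y=5):
  Distance 0: (x=1, y=0)
  Distance 1: (x=0, y=0), (x=2, y=0), (x=1, y=1)
  Distance 2: (x=3, y=0), (x=2, y=1)
  Distance 3: (x=3, y=1), (x=2, y=2)
  Distance 4: (x=4, y=1), (x=3, y=2), (x=2, y=3)
  Distance 5: (x=5, y=1), (x=4, y=2), (x=1, y=3), (x=2, y=4)
  Distance 6: (x=5, y=0), (x=6, y=1), (x=5, y=2), (x=0, y=3), (x=1, y=4), (x=3, y=4), (x=2, y=5)
  Distance 7: (x=6, y=0), (x=0, y=2), (x=6, y=2), (x=5, y=3), (x=0, y=4), (x=4, y=4), (x=1, y=5), (x=3, y=5), (x=2, y=6)
  Distance 8: (x=6, y=3), (x=5, y=4), (x=0, y=5), (x=4, y=5), (x=1, y=6), (x=3, y=6), (x=2, y=7)  <- goal reached here
One shortest path (8 moves): (x=1, y=0) -> (x=2, y=0) -> (x=2, y=1) -> (x=2, y=2) -> (x=2, y=3) -> (x=1, y=3) -> (x=0, y=3) -> (x=0, y=4) -> (x=0, y=5)

Answer: Shortest path length: 8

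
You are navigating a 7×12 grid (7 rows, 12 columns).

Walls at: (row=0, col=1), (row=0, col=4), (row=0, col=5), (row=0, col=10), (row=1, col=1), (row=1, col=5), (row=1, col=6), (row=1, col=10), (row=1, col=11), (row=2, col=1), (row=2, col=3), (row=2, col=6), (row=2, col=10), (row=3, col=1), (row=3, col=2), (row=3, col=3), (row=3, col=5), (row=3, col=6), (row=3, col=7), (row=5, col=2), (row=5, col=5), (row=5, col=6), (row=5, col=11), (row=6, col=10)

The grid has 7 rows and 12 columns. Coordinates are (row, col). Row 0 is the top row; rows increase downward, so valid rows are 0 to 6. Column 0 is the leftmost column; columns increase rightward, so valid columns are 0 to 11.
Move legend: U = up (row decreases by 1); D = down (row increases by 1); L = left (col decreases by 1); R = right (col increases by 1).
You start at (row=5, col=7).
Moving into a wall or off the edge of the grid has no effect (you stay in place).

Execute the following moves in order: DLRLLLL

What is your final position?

Start: (row=5, col=7)
  D (down): (row=5, col=7) -> (row=6, col=7)
  L (left): (row=6, col=7) -> (row=6, col=6)
  R (right): (row=6, col=6) -> (row=6, col=7)
  L (left): (row=6, col=7) -> (row=6, col=6)
  L (left): (row=6, col=6) -> (row=6, col=5)
  L (left): (row=6, col=5) -> (row=6, col=4)
  L (left): (row=6, col=4) -> (row=6, col=3)
Final: (row=6, col=3)

Answer: Final position: (row=6, col=3)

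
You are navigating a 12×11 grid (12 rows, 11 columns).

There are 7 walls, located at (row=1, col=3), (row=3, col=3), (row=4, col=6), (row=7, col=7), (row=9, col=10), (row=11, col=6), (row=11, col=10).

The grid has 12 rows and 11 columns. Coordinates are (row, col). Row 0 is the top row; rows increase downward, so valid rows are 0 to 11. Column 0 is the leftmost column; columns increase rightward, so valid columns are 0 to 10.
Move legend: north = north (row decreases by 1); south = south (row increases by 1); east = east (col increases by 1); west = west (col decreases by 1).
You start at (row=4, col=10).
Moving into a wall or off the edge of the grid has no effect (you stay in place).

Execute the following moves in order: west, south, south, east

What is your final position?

Answer: Final position: (row=6, col=10)

Derivation:
Start: (row=4, col=10)
  west (west): (row=4, col=10) -> (row=4, col=9)
  south (south): (row=4, col=9) -> (row=5, col=9)
  south (south): (row=5, col=9) -> (row=6, col=9)
  east (east): (row=6, col=9) -> (row=6, col=10)
Final: (row=6, col=10)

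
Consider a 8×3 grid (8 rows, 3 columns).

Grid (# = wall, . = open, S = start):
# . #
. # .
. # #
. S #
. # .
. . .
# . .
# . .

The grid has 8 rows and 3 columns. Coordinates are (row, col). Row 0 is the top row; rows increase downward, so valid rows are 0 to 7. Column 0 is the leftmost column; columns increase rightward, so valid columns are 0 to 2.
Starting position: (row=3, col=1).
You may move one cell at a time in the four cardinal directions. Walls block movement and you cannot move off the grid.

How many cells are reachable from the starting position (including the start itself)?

BFS flood-fill from (row=3, col=1):
  Distance 0: (row=3, col=1)
  Distance 1: (row=3, col=0)
  Distance 2: (row=2, col=0), (row=4, col=0)
  Distance 3: (row=1, col=0), (row=5, col=0)
  Distance 4: (row=5, col=1)
  Distance 5: (row=5, col=2), (row=6, col=1)
  Distance 6: (row=4, col=2), (row=6, col=2), (row=7, col=1)
  Distance 7: (row=7, col=2)
Total reachable: 13 (grid has 15 open cells total)

Answer: Reachable cells: 13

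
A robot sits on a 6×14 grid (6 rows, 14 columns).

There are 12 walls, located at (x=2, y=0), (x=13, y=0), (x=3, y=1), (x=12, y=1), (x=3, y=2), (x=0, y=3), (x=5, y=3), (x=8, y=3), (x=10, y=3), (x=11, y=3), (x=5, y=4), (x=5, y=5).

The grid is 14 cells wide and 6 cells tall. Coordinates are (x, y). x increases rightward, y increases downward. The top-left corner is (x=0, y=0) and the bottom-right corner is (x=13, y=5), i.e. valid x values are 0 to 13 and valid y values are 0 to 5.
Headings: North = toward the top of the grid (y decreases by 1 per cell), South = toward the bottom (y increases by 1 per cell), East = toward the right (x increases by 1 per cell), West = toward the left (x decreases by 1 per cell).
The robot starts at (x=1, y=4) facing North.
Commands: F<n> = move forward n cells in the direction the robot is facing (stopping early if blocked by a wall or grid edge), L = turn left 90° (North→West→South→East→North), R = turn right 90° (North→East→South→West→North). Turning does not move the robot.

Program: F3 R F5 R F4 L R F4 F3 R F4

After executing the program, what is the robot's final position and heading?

Answer: Final position: (x=0, y=5), facing West

Derivation:
Start: (x=1, y=4), facing North
  F3: move forward 3, now at (x=1, y=1)
  R: turn right, now facing East
  F5: move forward 1/5 (blocked), now at (x=2, y=1)
  R: turn right, now facing South
  F4: move forward 4, now at (x=2, y=5)
  L: turn left, now facing East
  R: turn right, now facing South
  F4: move forward 0/4 (blocked), now at (x=2, y=5)
  F3: move forward 0/3 (blocked), now at (x=2, y=5)
  R: turn right, now facing West
  F4: move forward 2/4 (blocked), now at (x=0, y=5)
Final: (x=0, y=5), facing West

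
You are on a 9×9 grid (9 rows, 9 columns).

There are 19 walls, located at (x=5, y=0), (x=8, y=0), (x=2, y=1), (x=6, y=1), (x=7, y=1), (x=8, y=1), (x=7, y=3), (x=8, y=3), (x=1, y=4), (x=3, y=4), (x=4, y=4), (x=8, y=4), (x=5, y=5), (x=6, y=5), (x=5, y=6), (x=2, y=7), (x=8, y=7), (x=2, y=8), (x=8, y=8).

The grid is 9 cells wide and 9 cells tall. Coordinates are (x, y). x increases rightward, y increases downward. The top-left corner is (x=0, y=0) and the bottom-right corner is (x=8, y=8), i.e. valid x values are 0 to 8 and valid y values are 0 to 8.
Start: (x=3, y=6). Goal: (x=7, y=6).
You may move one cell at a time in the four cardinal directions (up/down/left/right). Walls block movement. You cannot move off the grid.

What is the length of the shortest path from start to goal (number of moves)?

Answer: Shortest path length: 6

Derivation:
BFS from (x=3, y=6) until reaching (x=7, y=6):
  Distance 0: (x=3, y=6)
  Distance 1: (x=3, y=5), (x=2, y=6), (x=4, y=6), (x=3, y=7)
  Distance 2: (x=2, y=5), (x=4, y=5), (x=1, y=6), (x=4, y=7), (x=3, y=8)
  Distance 3: (x=2, y=4), (x=1, y=5), (x=0, y=6), (x=1, y=7), (x=5, y=7), (x=4, y=8)
  Distance 4: (x=2, y=3), (x=0, y=5), (x=0, y=7), (x=6, y=7), (x=1, y=8), (x=5, y=8)
  Distance 5: (x=2, y=2), (x=1, y=3), (x=3, y=3), (x=0, y=4), (x=6, y=6), (x=7, y=7), (x=0, y=8), (x=6, y=8)
  Distance 6: (x=1, y=2), (x=3, y=2), (x=0, y=3), (x=4, y=3), (x=7, y=6), (x=7, y=8)  <- goal reached here
One shortest path (6 moves): (x=3, y=6) -> (x=4, y=6) -> (x=4, y=7) -> (x=5, y=7) -> (x=6, y=7) -> (x=7, y=7) -> (x=7, y=6)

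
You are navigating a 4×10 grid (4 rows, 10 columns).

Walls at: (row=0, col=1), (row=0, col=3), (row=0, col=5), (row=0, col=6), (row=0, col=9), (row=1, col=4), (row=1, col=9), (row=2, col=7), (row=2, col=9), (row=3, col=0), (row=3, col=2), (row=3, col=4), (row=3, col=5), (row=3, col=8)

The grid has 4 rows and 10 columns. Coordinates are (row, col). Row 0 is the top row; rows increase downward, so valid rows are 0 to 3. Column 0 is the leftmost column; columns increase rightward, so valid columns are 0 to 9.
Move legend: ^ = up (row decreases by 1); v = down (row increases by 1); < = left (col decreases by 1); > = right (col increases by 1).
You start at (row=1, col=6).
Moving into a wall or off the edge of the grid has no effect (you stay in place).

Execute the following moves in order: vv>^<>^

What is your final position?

Start: (row=1, col=6)
  v (down): (row=1, col=6) -> (row=2, col=6)
  v (down): (row=2, col=6) -> (row=3, col=6)
  > (right): (row=3, col=6) -> (row=3, col=7)
  ^ (up): blocked, stay at (row=3, col=7)
  < (left): (row=3, col=7) -> (row=3, col=6)
  > (right): (row=3, col=6) -> (row=3, col=7)
  ^ (up): blocked, stay at (row=3, col=7)
Final: (row=3, col=7)

Answer: Final position: (row=3, col=7)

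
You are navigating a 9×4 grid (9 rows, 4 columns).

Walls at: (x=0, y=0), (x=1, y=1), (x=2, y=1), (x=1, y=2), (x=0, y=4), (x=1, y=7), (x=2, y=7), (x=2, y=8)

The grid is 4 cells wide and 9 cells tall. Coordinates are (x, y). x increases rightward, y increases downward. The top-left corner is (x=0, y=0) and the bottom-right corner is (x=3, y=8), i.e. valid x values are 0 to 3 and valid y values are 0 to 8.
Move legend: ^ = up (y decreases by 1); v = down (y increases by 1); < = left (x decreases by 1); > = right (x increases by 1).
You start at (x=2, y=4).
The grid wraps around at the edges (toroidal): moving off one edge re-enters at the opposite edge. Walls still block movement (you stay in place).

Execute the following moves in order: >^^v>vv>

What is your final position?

Answer: Final position: (x=1, y=3)

Derivation:
Start: (x=2, y=4)
  > (right): (x=2, y=4) -> (x=3, y=4)
  ^ (up): (x=3, y=4) -> (x=3, y=3)
  ^ (up): (x=3, y=3) -> (x=3, y=2)
  v (down): (x=3, y=2) -> (x=3, y=3)
  > (right): (x=3, y=3) -> (x=0, y=3)
  v (down): blocked, stay at (x=0, y=3)
  v (down): blocked, stay at (x=0, y=3)
  > (right): (x=0, y=3) -> (x=1, y=3)
Final: (x=1, y=3)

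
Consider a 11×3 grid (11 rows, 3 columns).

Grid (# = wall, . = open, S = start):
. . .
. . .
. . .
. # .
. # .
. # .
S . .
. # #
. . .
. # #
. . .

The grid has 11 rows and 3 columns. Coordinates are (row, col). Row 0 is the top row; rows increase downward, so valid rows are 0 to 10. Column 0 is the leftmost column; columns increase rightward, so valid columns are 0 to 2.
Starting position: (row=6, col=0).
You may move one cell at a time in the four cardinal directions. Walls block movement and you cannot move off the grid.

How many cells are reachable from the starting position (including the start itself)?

BFS flood-fill from (row=6, col=0):
  Distance 0: (row=6, col=0)
  Distance 1: (row=5, col=0), (row=6, col=1), (row=7, col=0)
  Distance 2: (row=4, col=0), (row=6, col=2), (row=8, col=0)
  Distance 3: (row=3, col=0), (row=5, col=2), (row=8, col=1), (row=9, col=0)
  Distance 4: (row=2, col=0), (row=4, col=2), (row=8, col=2), (row=10, col=0)
  Distance 5: (row=1, col=0), (row=2, col=1), (row=3, col=2), (row=10, col=1)
  Distance 6: (row=0, col=0), (row=1, col=1), (row=2, col=2), (row=10, col=2)
  Distance 7: (row=0, col=1), (row=1, col=2)
  Distance 8: (row=0, col=2)
Total reachable: 26 (grid has 26 open cells total)

Answer: Reachable cells: 26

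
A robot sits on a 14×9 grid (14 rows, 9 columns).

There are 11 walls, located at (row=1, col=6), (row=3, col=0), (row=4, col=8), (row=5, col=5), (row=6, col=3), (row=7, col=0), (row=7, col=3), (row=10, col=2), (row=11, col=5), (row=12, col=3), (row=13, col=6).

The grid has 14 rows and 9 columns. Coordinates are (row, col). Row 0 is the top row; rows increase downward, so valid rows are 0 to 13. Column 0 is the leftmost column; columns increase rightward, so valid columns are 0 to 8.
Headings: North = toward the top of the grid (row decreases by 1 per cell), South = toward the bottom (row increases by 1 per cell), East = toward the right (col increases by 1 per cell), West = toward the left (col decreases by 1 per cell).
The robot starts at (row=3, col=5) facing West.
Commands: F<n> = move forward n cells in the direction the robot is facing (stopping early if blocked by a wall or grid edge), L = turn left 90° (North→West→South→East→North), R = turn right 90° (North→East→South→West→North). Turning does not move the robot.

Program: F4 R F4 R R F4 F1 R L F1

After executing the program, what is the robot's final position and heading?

Start: (row=3, col=5), facing West
  F4: move forward 4, now at (row=3, col=1)
  R: turn right, now facing North
  F4: move forward 3/4 (blocked), now at (row=0, col=1)
  R: turn right, now facing East
  R: turn right, now facing South
  F4: move forward 4, now at (row=4, col=1)
  F1: move forward 1, now at (row=5, col=1)
  R: turn right, now facing West
  L: turn left, now facing South
  F1: move forward 1, now at (row=6, col=1)
Final: (row=6, col=1), facing South

Answer: Final position: (row=6, col=1), facing South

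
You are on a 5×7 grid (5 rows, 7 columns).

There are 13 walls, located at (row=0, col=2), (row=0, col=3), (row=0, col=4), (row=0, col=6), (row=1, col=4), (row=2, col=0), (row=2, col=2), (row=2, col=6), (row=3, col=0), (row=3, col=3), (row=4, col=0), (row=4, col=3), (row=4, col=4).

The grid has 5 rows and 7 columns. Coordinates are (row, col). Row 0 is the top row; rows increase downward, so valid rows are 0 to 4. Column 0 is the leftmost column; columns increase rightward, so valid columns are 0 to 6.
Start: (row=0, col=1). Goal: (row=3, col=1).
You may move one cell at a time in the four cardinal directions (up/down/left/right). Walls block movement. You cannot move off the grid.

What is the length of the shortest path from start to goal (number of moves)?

BFS from (row=0, col=1) until reaching (row=3, col=1):
  Distance 0: (row=0, col=1)
  Distance 1: (row=0, col=0), (row=1, col=1)
  Distance 2: (row=1, col=0), (row=1, col=2), (row=2, col=1)
  Distance 3: (row=1, col=3), (row=3, col=1)  <- goal reached here
One shortest path (3 moves): (row=0, col=1) -> (row=1, col=1) -> (row=2, col=1) -> (row=3, col=1)

Answer: Shortest path length: 3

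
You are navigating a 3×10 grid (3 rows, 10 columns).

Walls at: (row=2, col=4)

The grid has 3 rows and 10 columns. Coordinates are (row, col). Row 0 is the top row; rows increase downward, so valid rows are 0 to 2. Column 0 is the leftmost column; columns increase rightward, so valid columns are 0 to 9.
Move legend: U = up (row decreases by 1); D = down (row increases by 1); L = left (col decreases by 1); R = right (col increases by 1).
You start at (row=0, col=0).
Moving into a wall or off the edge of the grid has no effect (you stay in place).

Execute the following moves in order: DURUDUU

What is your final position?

Answer: Final position: (row=0, col=1)

Derivation:
Start: (row=0, col=0)
  D (down): (row=0, col=0) -> (row=1, col=0)
  U (up): (row=1, col=0) -> (row=0, col=0)
  R (right): (row=0, col=0) -> (row=0, col=1)
  U (up): blocked, stay at (row=0, col=1)
  D (down): (row=0, col=1) -> (row=1, col=1)
  U (up): (row=1, col=1) -> (row=0, col=1)
  U (up): blocked, stay at (row=0, col=1)
Final: (row=0, col=1)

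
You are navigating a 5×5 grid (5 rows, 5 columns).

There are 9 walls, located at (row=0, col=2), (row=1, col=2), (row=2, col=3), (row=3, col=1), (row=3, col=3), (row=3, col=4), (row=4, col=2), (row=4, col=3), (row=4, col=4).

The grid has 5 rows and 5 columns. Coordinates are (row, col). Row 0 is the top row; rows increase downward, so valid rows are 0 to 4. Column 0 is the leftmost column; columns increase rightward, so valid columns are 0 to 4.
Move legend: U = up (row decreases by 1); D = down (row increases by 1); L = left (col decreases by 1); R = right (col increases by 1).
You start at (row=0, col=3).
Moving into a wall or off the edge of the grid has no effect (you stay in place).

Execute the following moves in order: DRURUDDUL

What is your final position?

Start: (row=0, col=3)
  D (down): (row=0, col=3) -> (row=1, col=3)
  R (right): (row=1, col=3) -> (row=1, col=4)
  U (up): (row=1, col=4) -> (row=0, col=4)
  R (right): blocked, stay at (row=0, col=4)
  U (up): blocked, stay at (row=0, col=4)
  D (down): (row=0, col=4) -> (row=1, col=4)
  D (down): (row=1, col=4) -> (row=2, col=4)
  U (up): (row=2, col=4) -> (row=1, col=4)
  L (left): (row=1, col=4) -> (row=1, col=3)
Final: (row=1, col=3)

Answer: Final position: (row=1, col=3)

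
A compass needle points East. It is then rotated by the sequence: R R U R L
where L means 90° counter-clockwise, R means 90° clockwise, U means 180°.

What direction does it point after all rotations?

Start: East
  R (right (90° clockwise)) -> South
  R (right (90° clockwise)) -> West
  U (U-turn (180°)) -> East
  R (right (90° clockwise)) -> South
  L (left (90° counter-clockwise)) -> East
Final: East

Answer: Final heading: East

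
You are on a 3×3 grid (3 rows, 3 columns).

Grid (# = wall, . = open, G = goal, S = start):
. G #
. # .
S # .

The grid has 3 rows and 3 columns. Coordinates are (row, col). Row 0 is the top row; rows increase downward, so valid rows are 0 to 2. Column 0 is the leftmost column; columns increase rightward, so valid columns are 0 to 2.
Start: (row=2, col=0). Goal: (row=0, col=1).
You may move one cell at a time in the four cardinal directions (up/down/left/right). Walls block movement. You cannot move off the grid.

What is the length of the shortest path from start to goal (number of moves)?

BFS from (row=2, col=0) until reaching (row=0, col=1):
  Distance 0: (row=2, col=0)
  Distance 1: (row=1, col=0)
  Distance 2: (row=0, col=0)
  Distance 3: (row=0, col=1)  <- goal reached here
One shortest path (3 moves): (row=2, col=0) -> (row=1, col=0) -> (row=0, col=0) -> (row=0, col=1)

Answer: Shortest path length: 3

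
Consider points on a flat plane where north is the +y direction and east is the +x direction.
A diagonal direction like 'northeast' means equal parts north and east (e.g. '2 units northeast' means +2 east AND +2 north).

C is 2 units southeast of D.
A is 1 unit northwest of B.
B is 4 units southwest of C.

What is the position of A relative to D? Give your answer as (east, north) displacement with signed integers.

Answer: A is at (east=-3, north=-5) relative to D.

Derivation:
Place D at the origin (east=0, north=0).
  C is 2 units southeast of D: delta (east=+2, north=-2); C at (east=2, north=-2).
  B is 4 units southwest of C: delta (east=-4, north=-4); B at (east=-2, north=-6).
  A is 1 unit northwest of B: delta (east=-1, north=+1); A at (east=-3, north=-5).
Therefore A relative to D: (east=-3, north=-5).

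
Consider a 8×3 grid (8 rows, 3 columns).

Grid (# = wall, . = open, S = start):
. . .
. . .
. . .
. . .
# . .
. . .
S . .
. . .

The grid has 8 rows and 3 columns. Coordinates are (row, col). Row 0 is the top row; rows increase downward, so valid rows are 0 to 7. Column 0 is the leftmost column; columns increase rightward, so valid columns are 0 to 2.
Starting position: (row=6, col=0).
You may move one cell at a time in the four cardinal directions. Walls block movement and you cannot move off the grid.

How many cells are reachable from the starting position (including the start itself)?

BFS flood-fill from (row=6, col=0):
  Distance 0: (row=6, col=0)
  Distance 1: (row=5, col=0), (row=6, col=1), (row=7, col=0)
  Distance 2: (row=5, col=1), (row=6, col=2), (row=7, col=1)
  Distance 3: (row=4, col=1), (row=5, col=2), (row=7, col=2)
  Distance 4: (row=3, col=1), (row=4, col=2)
  Distance 5: (row=2, col=1), (row=3, col=0), (row=3, col=2)
  Distance 6: (row=1, col=1), (row=2, col=0), (row=2, col=2)
  Distance 7: (row=0, col=1), (row=1, col=0), (row=1, col=2)
  Distance 8: (row=0, col=0), (row=0, col=2)
Total reachable: 23 (grid has 23 open cells total)

Answer: Reachable cells: 23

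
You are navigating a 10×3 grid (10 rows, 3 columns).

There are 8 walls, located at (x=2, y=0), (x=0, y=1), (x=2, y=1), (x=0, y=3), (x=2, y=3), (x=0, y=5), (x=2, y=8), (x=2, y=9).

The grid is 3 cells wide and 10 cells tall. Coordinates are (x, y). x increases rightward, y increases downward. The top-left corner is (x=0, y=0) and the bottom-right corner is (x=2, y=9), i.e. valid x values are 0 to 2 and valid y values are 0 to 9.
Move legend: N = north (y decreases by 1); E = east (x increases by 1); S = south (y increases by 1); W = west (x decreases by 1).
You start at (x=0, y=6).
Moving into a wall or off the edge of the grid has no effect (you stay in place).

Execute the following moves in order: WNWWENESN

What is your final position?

Answer: Final position: (x=2, y=5)

Derivation:
Start: (x=0, y=6)
  W (west): blocked, stay at (x=0, y=6)
  N (north): blocked, stay at (x=0, y=6)
  W (west): blocked, stay at (x=0, y=6)
  W (west): blocked, stay at (x=0, y=6)
  E (east): (x=0, y=6) -> (x=1, y=6)
  N (north): (x=1, y=6) -> (x=1, y=5)
  E (east): (x=1, y=5) -> (x=2, y=5)
  S (south): (x=2, y=5) -> (x=2, y=6)
  N (north): (x=2, y=6) -> (x=2, y=5)
Final: (x=2, y=5)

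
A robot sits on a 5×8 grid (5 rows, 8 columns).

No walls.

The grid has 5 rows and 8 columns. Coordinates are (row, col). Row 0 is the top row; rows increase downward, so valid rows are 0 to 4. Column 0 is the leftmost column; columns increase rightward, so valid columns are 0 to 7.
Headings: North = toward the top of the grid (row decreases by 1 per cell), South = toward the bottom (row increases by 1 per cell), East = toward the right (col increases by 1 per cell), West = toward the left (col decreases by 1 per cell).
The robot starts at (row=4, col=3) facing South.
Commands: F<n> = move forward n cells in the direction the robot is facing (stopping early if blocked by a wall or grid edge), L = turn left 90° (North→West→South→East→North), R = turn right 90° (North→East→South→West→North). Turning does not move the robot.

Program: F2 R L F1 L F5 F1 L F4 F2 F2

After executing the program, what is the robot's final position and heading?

Answer: Final position: (row=0, col=7), facing North

Derivation:
Start: (row=4, col=3), facing South
  F2: move forward 0/2 (blocked), now at (row=4, col=3)
  R: turn right, now facing West
  L: turn left, now facing South
  F1: move forward 0/1 (blocked), now at (row=4, col=3)
  L: turn left, now facing East
  F5: move forward 4/5 (blocked), now at (row=4, col=7)
  F1: move forward 0/1 (blocked), now at (row=4, col=7)
  L: turn left, now facing North
  F4: move forward 4, now at (row=0, col=7)
  F2: move forward 0/2 (blocked), now at (row=0, col=7)
  F2: move forward 0/2 (blocked), now at (row=0, col=7)
Final: (row=0, col=7), facing North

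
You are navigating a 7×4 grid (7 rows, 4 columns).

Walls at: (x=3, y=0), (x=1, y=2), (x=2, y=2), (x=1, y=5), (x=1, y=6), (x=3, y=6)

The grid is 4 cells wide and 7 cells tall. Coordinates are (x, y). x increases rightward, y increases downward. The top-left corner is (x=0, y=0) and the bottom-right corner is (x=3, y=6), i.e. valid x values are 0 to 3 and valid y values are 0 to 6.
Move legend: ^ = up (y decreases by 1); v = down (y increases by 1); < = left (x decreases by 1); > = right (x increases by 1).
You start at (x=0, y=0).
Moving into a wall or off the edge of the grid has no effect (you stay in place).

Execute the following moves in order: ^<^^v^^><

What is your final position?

Start: (x=0, y=0)
  ^ (up): blocked, stay at (x=0, y=0)
  < (left): blocked, stay at (x=0, y=0)
  ^ (up): blocked, stay at (x=0, y=0)
  ^ (up): blocked, stay at (x=0, y=0)
  v (down): (x=0, y=0) -> (x=0, y=1)
  ^ (up): (x=0, y=1) -> (x=0, y=0)
  ^ (up): blocked, stay at (x=0, y=0)
  > (right): (x=0, y=0) -> (x=1, y=0)
  < (left): (x=1, y=0) -> (x=0, y=0)
Final: (x=0, y=0)

Answer: Final position: (x=0, y=0)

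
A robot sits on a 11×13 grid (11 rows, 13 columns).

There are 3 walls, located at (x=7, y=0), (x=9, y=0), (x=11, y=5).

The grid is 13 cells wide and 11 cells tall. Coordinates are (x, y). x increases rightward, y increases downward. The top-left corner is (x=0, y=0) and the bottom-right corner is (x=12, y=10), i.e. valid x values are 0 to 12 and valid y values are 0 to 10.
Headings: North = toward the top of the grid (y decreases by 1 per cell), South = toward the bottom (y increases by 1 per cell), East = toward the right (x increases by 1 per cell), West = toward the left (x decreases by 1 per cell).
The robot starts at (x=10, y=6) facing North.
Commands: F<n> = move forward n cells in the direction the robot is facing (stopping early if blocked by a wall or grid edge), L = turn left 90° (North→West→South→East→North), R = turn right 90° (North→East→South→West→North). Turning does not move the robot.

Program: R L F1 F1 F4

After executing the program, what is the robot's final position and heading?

Start: (x=10, y=6), facing North
  R: turn right, now facing East
  L: turn left, now facing North
  F1: move forward 1, now at (x=10, y=5)
  F1: move forward 1, now at (x=10, y=4)
  F4: move forward 4, now at (x=10, y=0)
Final: (x=10, y=0), facing North

Answer: Final position: (x=10, y=0), facing North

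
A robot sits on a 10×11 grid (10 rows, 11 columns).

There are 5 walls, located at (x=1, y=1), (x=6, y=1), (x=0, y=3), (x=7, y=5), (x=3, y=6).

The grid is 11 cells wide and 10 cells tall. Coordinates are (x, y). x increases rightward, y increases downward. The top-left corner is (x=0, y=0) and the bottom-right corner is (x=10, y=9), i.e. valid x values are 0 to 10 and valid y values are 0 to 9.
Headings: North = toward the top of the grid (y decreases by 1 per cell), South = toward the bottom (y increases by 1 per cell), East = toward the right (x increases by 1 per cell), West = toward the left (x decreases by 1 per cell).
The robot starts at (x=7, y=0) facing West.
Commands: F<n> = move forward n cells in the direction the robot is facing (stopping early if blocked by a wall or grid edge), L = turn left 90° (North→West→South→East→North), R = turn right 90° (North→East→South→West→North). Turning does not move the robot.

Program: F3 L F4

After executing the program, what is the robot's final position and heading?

Start: (x=7, y=0), facing West
  F3: move forward 3, now at (x=4, y=0)
  L: turn left, now facing South
  F4: move forward 4, now at (x=4, y=4)
Final: (x=4, y=4), facing South

Answer: Final position: (x=4, y=4), facing South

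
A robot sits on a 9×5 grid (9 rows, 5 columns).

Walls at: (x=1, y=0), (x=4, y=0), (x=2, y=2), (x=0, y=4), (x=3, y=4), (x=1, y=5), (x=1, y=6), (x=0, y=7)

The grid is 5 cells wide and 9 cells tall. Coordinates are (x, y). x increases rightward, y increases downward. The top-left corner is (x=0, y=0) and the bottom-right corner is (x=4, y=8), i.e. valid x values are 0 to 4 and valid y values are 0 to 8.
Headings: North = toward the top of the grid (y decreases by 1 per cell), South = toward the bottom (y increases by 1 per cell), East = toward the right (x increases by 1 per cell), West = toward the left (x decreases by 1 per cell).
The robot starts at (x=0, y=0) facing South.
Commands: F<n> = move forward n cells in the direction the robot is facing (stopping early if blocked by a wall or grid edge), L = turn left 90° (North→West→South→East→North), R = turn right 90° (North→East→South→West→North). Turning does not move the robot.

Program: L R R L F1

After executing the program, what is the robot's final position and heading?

Start: (x=0, y=0), facing South
  L: turn left, now facing East
  R: turn right, now facing South
  R: turn right, now facing West
  L: turn left, now facing South
  F1: move forward 1, now at (x=0, y=1)
Final: (x=0, y=1), facing South

Answer: Final position: (x=0, y=1), facing South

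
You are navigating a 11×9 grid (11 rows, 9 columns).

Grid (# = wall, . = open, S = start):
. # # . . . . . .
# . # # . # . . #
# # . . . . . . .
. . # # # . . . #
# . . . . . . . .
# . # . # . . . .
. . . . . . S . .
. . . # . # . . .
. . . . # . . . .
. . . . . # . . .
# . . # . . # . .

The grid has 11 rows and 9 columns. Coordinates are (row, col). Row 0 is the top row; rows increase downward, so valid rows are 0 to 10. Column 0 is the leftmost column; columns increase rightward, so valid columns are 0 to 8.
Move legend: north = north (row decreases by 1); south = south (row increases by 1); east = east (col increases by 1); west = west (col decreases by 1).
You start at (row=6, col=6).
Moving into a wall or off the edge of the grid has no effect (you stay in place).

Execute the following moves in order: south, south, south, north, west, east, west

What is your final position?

Start: (row=6, col=6)
  south (south): (row=6, col=6) -> (row=7, col=6)
  south (south): (row=7, col=6) -> (row=8, col=6)
  south (south): (row=8, col=6) -> (row=9, col=6)
  north (north): (row=9, col=6) -> (row=8, col=6)
  west (west): (row=8, col=6) -> (row=8, col=5)
  east (east): (row=8, col=5) -> (row=8, col=6)
  west (west): (row=8, col=6) -> (row=8, col=5)
Final: (row=8, col=5)

Answer: Final position: (row=8, col=5)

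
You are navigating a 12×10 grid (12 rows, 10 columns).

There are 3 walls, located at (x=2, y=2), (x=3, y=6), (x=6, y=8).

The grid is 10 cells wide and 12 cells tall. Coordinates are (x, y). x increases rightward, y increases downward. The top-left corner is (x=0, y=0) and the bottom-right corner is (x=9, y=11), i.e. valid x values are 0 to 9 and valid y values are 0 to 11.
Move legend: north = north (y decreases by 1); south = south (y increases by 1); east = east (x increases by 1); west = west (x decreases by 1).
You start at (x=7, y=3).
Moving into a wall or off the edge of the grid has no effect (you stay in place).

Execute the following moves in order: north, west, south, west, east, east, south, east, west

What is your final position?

Start: (x=7, y=3)
  north (north): (x=7, y=3) -> (x=7, y=2)
  west (west): (x=7, y=2) -> (x=6, y=2)
  south (south): (x=6, y=2) -> (x=6, y=3)
  west (west): (x=6, y=3) -> (x=5, y=3)
  east (east): (x=5, y=3) -> (x=6, y=3)
  east (east): (x=6, y=3) -> (x=7, y=3)
  south (south): (x=7, y=3) -> (x=7, y=4)
  east (east): (x=7, y=4) -> (x=8, y=4)
  west (west): (x=8, y=4) -> (x=7, y=4)
Final: (x=7, y=4)

Answer: Final position: (x=7, y=4)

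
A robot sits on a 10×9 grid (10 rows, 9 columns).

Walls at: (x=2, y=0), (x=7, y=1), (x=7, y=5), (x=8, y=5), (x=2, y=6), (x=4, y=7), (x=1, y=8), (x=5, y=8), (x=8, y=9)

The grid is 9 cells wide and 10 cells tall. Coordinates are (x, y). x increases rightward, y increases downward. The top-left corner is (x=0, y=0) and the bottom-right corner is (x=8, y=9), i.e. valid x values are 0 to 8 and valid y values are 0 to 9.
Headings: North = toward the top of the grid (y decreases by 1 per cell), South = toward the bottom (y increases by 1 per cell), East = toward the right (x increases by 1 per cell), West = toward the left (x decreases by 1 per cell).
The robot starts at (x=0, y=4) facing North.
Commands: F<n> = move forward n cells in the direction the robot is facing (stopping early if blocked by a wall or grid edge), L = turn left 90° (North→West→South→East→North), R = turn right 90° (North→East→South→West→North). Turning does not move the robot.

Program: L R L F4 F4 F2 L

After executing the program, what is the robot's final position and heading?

Answer: Final position: (x=0, y=4), facing South

Derivation:
Start: (x=0, y=4), facing North
  L: turn left, now facing West
  R: turn right, now facing North
  L: turn left, now facing West
  F4: move forward 0/4 (blocked), now at (x=0, y=4)
  F4: move forward 0/4 (blocked), now at (x=0, y=4)
  F2: move forward 0/2 (blocked), now at (x=0, y=4)
  L: turn left, now facing South
Final: (x=0, y=4), facing South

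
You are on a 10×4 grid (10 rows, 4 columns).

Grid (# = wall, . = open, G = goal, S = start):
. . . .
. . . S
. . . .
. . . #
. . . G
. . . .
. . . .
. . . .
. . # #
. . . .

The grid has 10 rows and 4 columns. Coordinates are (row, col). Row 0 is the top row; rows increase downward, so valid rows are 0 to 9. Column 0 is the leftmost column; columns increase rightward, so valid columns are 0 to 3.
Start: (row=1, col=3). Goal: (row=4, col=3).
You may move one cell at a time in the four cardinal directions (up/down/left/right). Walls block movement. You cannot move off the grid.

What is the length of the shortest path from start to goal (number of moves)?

BFS from (row=1, col=3) until reaching (row=4, col=3):
  Distance 0: (row=1, col=3)
  Distance 1: (row=0, col=3), (row=1, col=2), (row=2, col=3)
  Distance 2: (row=0, col=2), (row=1, col=1), (row=2, col=2)
  Distance 3: (row=0, col=1), (row=1, col=0), (row=2, col=1), (row=3, col=2)
  Distance 4: (row=0, col=0), (row=2, col=0), (row=3, col=1), (row=4, col=2)
  Distance 5: (row=3, col=0), (row=4, col=1), (row=4, col=3), (row=5, col=2)  <- goal reached here
One shortest path (5 moves): (row=1, col=3) -> (row=1, col=2) -> (row=2, col=2) -> (row=3, col=2) -> (row=4, col=2) -> (row=4, col=3)

Answer: Shortest path length: 5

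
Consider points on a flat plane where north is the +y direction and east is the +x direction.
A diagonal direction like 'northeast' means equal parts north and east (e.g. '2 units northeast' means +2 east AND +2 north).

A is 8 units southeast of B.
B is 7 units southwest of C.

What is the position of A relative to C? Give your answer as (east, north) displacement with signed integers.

Answer: A is at (east=1, north=-15) relative to C.

Derivation:
Place C at the origin (east=0, north=0).
  B is 7 units southwest of C: delta (east=-7, north=-7); B at (east=-7, north=-7).
  A is 8 units southeast of B: delta (east=+8, north=-8); A at (east=1, north=-15).
Therefore A relative to C: (east=1, north=-15).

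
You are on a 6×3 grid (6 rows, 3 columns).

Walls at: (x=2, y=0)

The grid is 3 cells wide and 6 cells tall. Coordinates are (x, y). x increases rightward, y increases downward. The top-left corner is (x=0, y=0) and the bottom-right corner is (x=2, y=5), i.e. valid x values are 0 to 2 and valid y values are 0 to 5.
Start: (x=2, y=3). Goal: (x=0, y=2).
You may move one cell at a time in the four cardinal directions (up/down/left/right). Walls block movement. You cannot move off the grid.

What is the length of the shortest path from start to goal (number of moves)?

Answer: Shortest path length: 3

Derivation:
BFS from (x=2, y=3) until reaching (x=0, y=2):
  Distance 0: (x=2, y=3)
  Distance 1: (x=2, y=2), (x=1, y=3), (x=2, y=4)
  Distance 2: (x=2, y=1), (x=1, y=2), (x=0, y=3), (x=1, y=4), (x=2, y=5)
  Distance 3: (x=1, y=1), (x=0, y=2), (x=0, y=4), (x=1, y=5)  <- goal reached here
One shortest path (3 moves): (x=2, y=3) -> (x=1, y=3) -> (x=0, y=3) -> (x=0, y=2)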